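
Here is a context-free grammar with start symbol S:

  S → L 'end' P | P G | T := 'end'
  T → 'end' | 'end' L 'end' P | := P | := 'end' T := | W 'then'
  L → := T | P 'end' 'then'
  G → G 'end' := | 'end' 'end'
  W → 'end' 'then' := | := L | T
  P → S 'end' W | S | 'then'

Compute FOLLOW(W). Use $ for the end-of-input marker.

In T → W 'then': add FIRST('then') = { 'then' }.
In P → S 'end' W: W is at the end, add FOLLOW(P) = { $, 'end', 'then', := }.
Union: FOLLOW(W) = { $, 'end', 'then', := }.

{ $, 'end', 'then', := }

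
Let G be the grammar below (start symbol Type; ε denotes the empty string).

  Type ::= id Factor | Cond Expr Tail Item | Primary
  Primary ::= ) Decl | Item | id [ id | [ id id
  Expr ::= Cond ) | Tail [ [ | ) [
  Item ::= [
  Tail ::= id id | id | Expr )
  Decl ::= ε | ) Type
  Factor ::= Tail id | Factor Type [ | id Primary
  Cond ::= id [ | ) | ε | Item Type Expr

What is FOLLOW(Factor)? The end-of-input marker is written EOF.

In Type ::= id Factor: Factor is at the end, add FOLLOW(Type) = { EOF, ), [, id }.
In Factor ::= Factor Type [: add FIRST(Type [) = { ), [, id }.
Union: FOLLOW(Factor) = { EOF, ), [, id }.

{ EOF, ), [, id }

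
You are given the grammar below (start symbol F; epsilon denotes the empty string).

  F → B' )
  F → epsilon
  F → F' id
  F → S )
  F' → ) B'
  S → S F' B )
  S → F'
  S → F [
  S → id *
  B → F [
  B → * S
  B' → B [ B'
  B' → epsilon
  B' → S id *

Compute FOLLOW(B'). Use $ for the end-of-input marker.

{ ), *, [, id }

In F → B' ): add FIRST()) = { ) }.
In F' → ) B': B' is at the end, add FOLLOW(F') = { ), *, [, id }.
In B' → B [ B': B' is at the end, add FOLLOW(B') = { ), *, [, id }.
Union: FOLLOW(B') = { ), *, [, id }.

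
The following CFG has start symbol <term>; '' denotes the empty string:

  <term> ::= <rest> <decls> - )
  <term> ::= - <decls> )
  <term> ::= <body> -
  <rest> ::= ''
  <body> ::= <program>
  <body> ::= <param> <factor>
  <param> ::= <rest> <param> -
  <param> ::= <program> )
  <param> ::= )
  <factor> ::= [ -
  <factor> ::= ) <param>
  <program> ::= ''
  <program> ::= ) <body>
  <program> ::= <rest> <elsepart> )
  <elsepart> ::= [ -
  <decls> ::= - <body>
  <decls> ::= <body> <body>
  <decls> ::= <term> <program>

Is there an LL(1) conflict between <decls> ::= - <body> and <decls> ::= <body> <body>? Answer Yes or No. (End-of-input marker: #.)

FIRST(- <body>) = { - } and FIRST(<body> <body>) = { ), [, '' }.
The second alternative is nullable and FOLLOW(<decls>) = { ), - } shares - with FIRST of the first — conflict.

Yes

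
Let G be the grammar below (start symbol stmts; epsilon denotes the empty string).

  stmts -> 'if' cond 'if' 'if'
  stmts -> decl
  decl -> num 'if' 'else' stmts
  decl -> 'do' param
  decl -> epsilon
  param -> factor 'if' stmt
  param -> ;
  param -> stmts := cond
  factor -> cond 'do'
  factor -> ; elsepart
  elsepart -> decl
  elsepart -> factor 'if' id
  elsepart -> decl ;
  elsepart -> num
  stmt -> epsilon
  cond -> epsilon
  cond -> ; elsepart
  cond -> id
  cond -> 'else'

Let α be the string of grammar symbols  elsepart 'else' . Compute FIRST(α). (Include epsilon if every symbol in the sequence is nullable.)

{ 'do', 'else', ;, id, num }

Add FIRST(elsepart)\{epsilon} = { 'do', 'else', ;, id, num }; elsepart is nullable, continue.
'else' is a terminal; add {'else'} and stop.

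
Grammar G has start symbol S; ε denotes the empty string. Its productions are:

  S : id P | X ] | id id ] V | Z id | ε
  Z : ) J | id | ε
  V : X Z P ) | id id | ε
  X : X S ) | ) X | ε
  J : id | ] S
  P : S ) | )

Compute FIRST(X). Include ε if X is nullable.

From X : X S ): X, S nullable, take FIRST(X) ∪ FIRST(S) ∪ {)} = { ), ], id }.
X : ) X contributes {)}.
X : ε contributes ε.
Union: FIRST(X) = { ), ], id, ε }.

{ ), ], id, ε }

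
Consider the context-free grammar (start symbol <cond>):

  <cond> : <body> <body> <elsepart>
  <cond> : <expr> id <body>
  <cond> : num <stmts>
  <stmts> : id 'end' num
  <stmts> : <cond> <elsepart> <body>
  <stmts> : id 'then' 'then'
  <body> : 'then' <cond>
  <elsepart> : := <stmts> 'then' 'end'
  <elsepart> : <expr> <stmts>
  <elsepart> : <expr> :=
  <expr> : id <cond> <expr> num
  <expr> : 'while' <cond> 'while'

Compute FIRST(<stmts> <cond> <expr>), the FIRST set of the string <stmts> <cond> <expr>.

{ 'then', 'while', id, num }

Add FIRST(<stmts>) = { 'then', 'while', id, num }; <stmts> is not nullable, stop.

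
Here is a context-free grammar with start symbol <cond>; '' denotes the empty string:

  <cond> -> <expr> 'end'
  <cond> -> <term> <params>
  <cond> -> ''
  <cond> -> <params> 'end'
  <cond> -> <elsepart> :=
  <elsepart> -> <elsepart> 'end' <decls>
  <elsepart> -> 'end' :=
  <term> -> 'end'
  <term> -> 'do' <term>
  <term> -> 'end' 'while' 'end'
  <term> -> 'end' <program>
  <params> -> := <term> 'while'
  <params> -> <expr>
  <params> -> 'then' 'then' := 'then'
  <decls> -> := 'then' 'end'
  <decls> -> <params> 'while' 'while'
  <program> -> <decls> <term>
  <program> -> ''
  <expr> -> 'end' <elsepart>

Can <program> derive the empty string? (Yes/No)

Yes

<program> has an ''-production, so <program> ⇒ ''.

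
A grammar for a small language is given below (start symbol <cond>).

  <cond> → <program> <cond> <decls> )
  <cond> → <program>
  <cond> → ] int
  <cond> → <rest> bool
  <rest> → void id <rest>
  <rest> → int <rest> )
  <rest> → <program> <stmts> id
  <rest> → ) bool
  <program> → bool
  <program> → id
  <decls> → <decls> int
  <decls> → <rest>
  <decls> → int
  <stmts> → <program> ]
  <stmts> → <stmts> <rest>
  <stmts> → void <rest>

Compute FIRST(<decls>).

{ ), bool, id, int, void }

From <decls> → <decls> int: add FIRST(<decls>) = { ), bool, id, int, void }.
From <decls> → <rest>: add FIRST(<rest>) = { ), bool, id, int, void }.
<decls> → int contributes {int}.
Union: FIRST(<decls>) = { ), bool, id, int, void }.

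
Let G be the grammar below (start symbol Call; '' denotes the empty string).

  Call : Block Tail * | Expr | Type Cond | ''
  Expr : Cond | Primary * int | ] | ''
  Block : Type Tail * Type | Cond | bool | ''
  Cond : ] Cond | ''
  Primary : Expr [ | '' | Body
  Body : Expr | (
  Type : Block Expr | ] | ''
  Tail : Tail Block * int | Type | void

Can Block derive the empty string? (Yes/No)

Block has an ''-production, so Block ⇒ ''.

Yes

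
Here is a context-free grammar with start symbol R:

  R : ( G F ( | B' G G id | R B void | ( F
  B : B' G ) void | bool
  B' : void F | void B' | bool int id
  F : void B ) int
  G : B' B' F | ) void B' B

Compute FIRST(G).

{ ), bool, void }

From G : B' B' F: add FIRST(B') = { bool, void }.
G : ) void B' B contributes {)}.
Union: FIRST(G) = { ), bool, void }.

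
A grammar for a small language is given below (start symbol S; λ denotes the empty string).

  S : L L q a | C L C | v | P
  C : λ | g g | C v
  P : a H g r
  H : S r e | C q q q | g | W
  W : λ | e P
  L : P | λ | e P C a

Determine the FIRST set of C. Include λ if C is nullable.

{ g, v, λ }

C : λ contributes λ.
C : g g contributes {g}.
From C : C v: C nullable, take FIRST(C) ∪ {v} = { g, v }.
Union: FIRST(C) = { g, v, λ }.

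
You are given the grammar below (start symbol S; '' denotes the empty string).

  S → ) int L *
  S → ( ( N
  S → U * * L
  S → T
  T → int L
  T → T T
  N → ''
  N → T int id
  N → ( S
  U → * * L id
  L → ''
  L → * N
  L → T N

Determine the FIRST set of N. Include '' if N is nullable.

{ (, int, '' }

N → '' contributes ''.
From N → T int id: add FIRST(T) = { int }.
N → ( S contributes {(}.
Union: FIRST(N) = { (, int, '' }.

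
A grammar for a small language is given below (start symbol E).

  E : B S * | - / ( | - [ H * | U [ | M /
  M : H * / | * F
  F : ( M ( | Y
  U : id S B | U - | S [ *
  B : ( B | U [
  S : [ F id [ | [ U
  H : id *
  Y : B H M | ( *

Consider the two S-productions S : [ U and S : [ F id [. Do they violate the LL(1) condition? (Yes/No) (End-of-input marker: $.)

Yes

FIRST([ U) = { [ } and FIRST([ F id [) = { [ }.
Both contain [, so the two alternatives are not disjoint — LL(1) conflict.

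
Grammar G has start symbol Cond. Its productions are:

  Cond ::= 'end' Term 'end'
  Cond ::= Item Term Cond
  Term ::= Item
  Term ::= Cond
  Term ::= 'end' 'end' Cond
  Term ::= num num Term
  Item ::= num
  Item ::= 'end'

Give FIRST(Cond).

Cond ::= 'end' Term 'end' contributes {'end'}.
From Cond ::= Item Term Cond: add FIRST(Item) = { 'end', num }.
Union: FIRST(Cond) = { 'end', num }.

{ 'end', num }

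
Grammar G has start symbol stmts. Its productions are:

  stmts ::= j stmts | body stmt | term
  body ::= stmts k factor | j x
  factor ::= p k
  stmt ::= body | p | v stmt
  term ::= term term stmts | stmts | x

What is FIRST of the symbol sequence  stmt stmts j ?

{ j, p, v, x }

Add FIRST(stmt) = { j, p, v, x }; stmt is not nullable, stop.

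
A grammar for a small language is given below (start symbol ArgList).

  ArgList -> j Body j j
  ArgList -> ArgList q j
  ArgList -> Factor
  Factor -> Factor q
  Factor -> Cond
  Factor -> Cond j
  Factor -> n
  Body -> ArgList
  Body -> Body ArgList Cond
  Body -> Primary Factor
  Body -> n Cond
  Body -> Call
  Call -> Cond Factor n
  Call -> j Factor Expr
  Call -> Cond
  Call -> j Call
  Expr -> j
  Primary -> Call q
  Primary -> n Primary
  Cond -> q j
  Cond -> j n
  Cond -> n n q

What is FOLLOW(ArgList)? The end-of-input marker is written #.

{ #, j, n, q }

ArgList is the start symbol, so # ∈ FOLLOW(ArgList).
In ArgList -> ArgList q j: add FIRST(q j) = { q }.
In Body -> ArgList: ArgList is at the end, add FOLLOW(Body) = { j, n, q }.
In Body -> Body ArgList Cond: add FIRST(Cond) = { j, n, q }.
Union: FOLLOW(ArgList) = { #, j, n, q }.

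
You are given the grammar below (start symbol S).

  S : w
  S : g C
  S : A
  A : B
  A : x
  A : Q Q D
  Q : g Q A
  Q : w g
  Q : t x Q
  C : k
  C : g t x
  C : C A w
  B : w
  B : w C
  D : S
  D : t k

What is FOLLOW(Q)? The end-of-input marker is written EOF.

{ g, t, w, x }

In A : Q Q D: add FIRST(Q D) = { g, t, w }.
In A : Q Q D: add FIRST(D) = { g, t, w, x }.
In Q : g Q A: add FIRST(A) = { g, t, w, x }.
In Q : t x Q: Q is at the end, add FOLLOW(Q) = { g, t, w, x }.
Union: FOLLOW(Q) = { g, t, w, x }.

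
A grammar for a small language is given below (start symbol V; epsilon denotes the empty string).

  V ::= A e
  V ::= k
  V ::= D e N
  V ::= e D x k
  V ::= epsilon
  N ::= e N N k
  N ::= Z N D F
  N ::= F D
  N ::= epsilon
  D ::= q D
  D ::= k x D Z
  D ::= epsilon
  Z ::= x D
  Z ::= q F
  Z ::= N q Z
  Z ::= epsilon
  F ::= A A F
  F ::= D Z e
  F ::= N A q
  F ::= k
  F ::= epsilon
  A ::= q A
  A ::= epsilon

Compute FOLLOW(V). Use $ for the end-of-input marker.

V is the start symbol, so $ ∈ FOLLOW(V).
Union: FOLLOW(V) = { $ }.

{ $ }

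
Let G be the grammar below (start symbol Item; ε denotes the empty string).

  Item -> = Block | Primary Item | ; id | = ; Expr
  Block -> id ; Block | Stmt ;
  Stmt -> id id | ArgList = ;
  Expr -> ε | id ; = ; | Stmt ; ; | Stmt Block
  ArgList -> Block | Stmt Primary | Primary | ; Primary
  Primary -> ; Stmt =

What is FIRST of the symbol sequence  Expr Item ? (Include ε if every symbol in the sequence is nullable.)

{ ;, =, id }

Add FIRST(Expr)\{ε} = { ;, id }; Expr is nullable, continue.
Add FIRST(Item) = { ;, = }; Item is not nullable, stop.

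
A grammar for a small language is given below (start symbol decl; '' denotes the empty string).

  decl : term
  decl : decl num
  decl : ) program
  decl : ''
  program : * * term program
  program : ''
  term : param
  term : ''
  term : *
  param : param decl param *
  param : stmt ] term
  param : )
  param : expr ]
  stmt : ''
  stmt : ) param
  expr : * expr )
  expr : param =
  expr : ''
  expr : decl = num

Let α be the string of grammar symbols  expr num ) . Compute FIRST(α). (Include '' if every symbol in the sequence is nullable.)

Add FIRST(expr)\{''} = { ), *, =, ], num }; expr is nullable, continue.
num is a terminal; add {num} and stop.

{ ), *, =, ], num }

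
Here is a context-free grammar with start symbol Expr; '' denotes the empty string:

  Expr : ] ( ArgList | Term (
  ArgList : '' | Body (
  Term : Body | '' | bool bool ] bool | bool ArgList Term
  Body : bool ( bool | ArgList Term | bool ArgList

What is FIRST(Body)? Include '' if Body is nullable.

{ (, bool, '' }

Body : bool ( bool contributes {bool}.
From Body : ArgList Term: ArgList, Term nullable, take FIRST(ArgList) ∪ FIRST(Term) = { (, bool }; also '' since the whole RHS is nullable.
Body : bool ArgList contributes {bool}.
Union: FIRST(Body) = { (, bool, '' }.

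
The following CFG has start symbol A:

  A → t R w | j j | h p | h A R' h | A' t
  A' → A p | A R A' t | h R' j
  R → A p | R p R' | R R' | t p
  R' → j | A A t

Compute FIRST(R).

From R → A p: add FIRST(A) = { h, j, t }.
From R → R p R': add FIRST(R) = { h, j, t }.
From R → R R': add FIRST(R) = { h, j, t }.
R → t p contributes {t}.
Union: FIRST(R) = { h, j, t }.

{ h, j, t }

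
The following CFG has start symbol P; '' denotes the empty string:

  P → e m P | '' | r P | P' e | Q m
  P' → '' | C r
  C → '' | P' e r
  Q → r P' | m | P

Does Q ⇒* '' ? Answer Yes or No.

Yes

Q → P and each of P is nullable, so Q ⇒* ''.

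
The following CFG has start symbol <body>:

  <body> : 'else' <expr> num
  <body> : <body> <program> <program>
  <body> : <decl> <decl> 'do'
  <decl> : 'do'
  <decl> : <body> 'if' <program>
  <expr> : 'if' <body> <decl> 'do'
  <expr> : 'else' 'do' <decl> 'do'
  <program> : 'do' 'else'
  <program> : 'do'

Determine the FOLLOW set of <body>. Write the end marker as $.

{ $, 'do', 'else', 'if' }

<body> is the start symbol, so $ ∈ FOLLOW(<body>).
In <body> : <body> <program> <program>: add FIRST(<program> <program>) = { 'do' }.
In <decl> : <body> 'if' <program>: add FIRST('if' <program>) = { 'if' }.
In <expr> : 'if' <body> <decl> 'do': add FIRST(<decl> 'do') = { 'do', 'else' }.
Union: FOLLOW(<body>) = { $, 'do', 'else', 'if' }.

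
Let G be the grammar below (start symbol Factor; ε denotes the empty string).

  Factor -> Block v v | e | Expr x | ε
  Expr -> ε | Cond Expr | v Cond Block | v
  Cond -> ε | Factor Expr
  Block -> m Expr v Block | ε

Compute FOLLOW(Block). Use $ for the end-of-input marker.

In Factor -> Block v v: add FIRST(v v) = { v }.
In Expr -> v Cond Block: Block is at the end, add FOLLOW(Expr) = { e, m, v, x }.
In Block -> m Expr v Block: Block is at the end, add FOLLOW(Block) = { e, m, v, x }.
Union: FOLLOW(Block) = { e, m, v, x }.

{ e, m, v, x }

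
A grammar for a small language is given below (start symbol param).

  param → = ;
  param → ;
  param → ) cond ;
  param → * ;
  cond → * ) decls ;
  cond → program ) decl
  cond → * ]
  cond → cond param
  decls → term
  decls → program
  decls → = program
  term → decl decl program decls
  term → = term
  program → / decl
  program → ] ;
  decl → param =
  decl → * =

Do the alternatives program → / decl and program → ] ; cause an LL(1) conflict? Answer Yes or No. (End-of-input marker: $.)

FIRST(/ decl) = { / } and FIRST(] ;) = { ] }.
The FIRST sets are disjoint and neither alternative is nullable — no conflict.

No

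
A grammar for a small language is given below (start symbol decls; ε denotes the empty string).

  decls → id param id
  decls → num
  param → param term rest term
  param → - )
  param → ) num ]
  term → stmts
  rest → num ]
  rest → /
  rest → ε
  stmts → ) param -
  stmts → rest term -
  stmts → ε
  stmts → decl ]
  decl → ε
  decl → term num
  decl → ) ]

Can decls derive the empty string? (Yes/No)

Nullable nonterminals: decl, rest, stmts, term.
No production of decls has an RHS whose symbols are all nullable, so decls is not nullable.

No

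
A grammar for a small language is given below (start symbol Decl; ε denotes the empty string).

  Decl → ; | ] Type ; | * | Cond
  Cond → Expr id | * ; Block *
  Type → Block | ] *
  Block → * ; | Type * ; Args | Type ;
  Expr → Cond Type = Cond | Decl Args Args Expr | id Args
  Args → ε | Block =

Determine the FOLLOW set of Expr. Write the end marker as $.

{ id }

In Cond → Expr id: add FIRST(id) = { id }.
In Expr → Decl Args Args Expr: Expr is at the end, add FOLLOW(Expr) = { id }.
Union: FOLLOW(Expr) = { id }.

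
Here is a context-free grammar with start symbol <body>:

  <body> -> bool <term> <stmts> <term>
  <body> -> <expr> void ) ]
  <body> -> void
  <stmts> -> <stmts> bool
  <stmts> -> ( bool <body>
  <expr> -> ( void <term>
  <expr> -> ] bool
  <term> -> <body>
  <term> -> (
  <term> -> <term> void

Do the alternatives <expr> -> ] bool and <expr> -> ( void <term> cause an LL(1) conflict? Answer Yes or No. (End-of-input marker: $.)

FIRST(] bool) = { ] } and FIRST(( void <term>) = { ( }.
The FIRST sets are disjoint and neither alternative is nullable — no conflict.

No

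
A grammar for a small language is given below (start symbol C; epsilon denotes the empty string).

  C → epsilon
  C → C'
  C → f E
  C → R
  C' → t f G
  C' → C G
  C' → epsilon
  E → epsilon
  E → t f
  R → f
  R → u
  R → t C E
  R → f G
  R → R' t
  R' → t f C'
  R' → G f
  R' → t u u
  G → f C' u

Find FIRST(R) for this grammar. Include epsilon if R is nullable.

{ f, t, u }

R → f contributes {f}.
R → u contributes {u}.
R → t C E contributes {t}.
R → f G contributes {f}.
From R → R' t: add FIRST(R') = { f, t }.
Union: FIRST(R) = { f, t, u }.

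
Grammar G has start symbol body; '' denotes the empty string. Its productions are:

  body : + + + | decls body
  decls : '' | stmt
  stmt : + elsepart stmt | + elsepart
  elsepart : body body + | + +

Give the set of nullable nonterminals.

{ decls }

Directly nullable (have an ''-production): decls.
No other nonterminal has a production whose RHS symbols are all nullable.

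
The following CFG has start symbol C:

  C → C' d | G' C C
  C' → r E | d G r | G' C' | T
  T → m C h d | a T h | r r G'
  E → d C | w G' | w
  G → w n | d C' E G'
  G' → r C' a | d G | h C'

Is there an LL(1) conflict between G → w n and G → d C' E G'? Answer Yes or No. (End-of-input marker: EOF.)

No

FIRST(w n) = { w } and FIRST(d C' E G') = { d }.
The FIRST sets are disjoint and neither alternative is nullable — no conflict.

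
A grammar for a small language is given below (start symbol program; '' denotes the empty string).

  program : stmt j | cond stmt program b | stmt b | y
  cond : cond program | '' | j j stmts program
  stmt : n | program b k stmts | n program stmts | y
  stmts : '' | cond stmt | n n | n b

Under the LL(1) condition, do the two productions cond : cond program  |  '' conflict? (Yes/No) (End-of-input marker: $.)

FIRST(cond program) = { j, n, y } and FIRST('') = { '' }.
The second alternative is nullable and FOLLOW(cond) = { j, n, y } shares j with FIRST of the first — conflict.

Yes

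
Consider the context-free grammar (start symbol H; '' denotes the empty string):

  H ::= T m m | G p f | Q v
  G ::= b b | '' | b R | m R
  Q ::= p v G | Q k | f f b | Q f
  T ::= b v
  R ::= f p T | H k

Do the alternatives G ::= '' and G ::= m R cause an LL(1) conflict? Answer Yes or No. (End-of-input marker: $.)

No

FIRST('') = { '' } and FIRST(m R) = { m }.
The first is nullable but FOLLOW(G) = { f, k, p, v } is disjoint from FIRST of the second.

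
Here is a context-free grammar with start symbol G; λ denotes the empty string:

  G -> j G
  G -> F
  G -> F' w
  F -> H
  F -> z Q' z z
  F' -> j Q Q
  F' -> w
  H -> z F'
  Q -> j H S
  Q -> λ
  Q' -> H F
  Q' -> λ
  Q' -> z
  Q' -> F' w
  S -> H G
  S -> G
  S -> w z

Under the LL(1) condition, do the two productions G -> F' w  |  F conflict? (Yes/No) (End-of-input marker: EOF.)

No

FIRST(F' w) = { j, w } and FIRST(F) = { z }.
The FIRST sets are disjoint and neither alternative is nullable — no conflict.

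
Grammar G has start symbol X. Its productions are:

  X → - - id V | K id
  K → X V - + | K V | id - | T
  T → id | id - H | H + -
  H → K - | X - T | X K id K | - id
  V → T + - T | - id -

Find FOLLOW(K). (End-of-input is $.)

{ $, +, -, id }

In X → K id: add FIRST(id) = { id }.
In K → K V: add FIRST(V) = { -, id }.
In H → K -: add FIRST(-) = { - }.
In H → X K id K: add FIRST(id K) = { id }.
In H → X K id K: K is at the end, add FOLLOW(H) = { $, +, -, id }.
Union: FOLLOW(K) = { $, +, -, id }.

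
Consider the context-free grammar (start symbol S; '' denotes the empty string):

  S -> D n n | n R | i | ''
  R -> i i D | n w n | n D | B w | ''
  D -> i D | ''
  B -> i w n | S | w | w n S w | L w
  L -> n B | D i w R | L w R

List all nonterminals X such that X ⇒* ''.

Directly nullable (have an ''-production): S, R, D.
B -> S with every symbol nullable, so B is nullable.
No other nonterminal has a production whose RHS symbols are all nullable.

{ B, D, R, S }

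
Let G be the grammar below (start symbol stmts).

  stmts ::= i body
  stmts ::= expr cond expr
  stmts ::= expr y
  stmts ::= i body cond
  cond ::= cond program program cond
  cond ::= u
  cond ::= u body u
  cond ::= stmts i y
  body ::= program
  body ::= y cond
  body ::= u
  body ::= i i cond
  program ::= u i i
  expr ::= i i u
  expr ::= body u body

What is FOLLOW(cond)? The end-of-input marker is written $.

{ $, i, u, y }

In stmts ::= expr cond expr: add FIRST(expr) = { i, u, y }.
In stmts ::= i body cond: cond is at the end, add FOLLOW(stmts) = { $, i }.
In cond ::= cond program program cond: add FIRST(program program cond) = { u }.
In cond ::= cond program program cond: cond is at the end, add FOLLOW(cond) = { $, i, u, y }.
In body ::= y cond: cond is at the end, add FOLLOW(body) = { $, i, u, y }.
In body ::= i i cond: cond is at the end, add FOLLOW(body) = { $, i, u, y }.
Union: FOLLOW(cond) = { $, i, u, y }.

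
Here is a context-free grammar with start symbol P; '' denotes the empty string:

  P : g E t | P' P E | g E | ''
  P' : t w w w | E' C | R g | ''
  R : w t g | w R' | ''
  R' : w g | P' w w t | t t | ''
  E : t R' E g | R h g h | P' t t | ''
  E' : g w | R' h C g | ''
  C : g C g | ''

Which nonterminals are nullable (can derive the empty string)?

{ C, E, E', P, P', R, R' }

Directly nullable (have an ''-production): P, P', R, R', E, E', C.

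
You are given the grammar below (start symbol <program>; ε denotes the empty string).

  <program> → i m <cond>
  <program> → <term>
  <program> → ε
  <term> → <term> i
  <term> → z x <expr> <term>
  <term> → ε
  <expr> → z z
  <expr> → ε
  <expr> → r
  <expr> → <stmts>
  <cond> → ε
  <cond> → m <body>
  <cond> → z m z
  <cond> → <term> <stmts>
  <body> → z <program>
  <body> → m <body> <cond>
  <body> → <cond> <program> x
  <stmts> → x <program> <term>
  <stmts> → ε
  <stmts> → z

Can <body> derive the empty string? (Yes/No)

Nullable nonterminals: <cond>, <expr>, <program>, <stmts>, <term>.
No production of <body> has an RHS whose symbols are all nullable, so <body> is not nullable.

No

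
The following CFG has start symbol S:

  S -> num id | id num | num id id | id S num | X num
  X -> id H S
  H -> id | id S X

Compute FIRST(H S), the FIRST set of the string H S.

{ id }

Add FIRST(H) = { id }; H is not nullable, stop.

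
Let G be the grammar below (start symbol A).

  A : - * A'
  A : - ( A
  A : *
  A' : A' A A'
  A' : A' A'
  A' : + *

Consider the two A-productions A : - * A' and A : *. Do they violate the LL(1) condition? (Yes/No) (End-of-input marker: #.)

No

FIRST(- * A') = { - } and FIRST(*) = { * }.
The FIRST sets are disjoint and neither alternative is nullable — no conflict.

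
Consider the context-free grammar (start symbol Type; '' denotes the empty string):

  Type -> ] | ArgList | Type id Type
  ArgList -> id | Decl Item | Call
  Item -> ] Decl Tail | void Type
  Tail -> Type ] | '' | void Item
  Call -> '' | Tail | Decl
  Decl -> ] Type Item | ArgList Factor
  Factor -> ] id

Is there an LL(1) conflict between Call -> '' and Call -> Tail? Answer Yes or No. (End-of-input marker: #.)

Yes

FIRST('') = { '' } and FIRST(Tail) = { ], id, void, '' }.
Both alternatives are nullable, violating the LL(1) condition.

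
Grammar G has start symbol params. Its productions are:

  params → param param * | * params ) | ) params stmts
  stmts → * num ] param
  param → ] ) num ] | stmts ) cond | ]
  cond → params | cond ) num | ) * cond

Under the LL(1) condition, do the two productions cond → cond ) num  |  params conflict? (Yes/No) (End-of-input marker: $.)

FIRST(cond ) num) = { ), *, ] } and FIRST(params) = { ), *, ] }.
Both contain ), so the two alternatives are not disjoint — LL(1) conflict.

Yes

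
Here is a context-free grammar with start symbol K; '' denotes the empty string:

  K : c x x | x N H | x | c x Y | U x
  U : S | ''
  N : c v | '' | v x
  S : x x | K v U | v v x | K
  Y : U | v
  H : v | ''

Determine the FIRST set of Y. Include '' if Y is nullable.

From Y : U: add FIRST(U) = { c, v, x, '' } (including '' since U is nullable).
Y : v contributes {v}.
Union: FIRST(Y) = { c, v, x, '' }.

{ c, v, x, '' }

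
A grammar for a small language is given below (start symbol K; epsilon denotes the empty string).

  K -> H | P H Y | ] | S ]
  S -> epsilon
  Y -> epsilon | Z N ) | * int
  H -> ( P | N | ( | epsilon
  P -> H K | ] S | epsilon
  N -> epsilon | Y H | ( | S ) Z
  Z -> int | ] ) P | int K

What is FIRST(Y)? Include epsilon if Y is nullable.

Y -> epsilon contributes epsilon.
From Y -> Z N ): add FIRST(Z) = { ], int }.
Y -> * int contributes {*}.
Union: FIRST(Y) = { *, ], int, epsilon }.

{ *, ], int, epsilon }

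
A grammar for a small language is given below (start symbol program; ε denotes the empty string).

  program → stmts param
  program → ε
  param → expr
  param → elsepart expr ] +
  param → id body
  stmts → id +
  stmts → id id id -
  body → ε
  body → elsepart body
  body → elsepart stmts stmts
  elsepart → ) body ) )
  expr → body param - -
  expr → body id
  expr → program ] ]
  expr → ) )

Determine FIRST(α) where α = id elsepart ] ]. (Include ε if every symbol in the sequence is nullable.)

id is a terminal; add {id} and stop.

{ id }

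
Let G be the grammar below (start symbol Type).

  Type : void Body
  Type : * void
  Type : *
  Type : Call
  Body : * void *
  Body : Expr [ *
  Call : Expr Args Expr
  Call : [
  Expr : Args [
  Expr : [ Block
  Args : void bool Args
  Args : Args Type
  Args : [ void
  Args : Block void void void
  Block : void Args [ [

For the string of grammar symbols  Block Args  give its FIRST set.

Add FIRST(Block) = { void }; Block is not nullable, stop.

{ void }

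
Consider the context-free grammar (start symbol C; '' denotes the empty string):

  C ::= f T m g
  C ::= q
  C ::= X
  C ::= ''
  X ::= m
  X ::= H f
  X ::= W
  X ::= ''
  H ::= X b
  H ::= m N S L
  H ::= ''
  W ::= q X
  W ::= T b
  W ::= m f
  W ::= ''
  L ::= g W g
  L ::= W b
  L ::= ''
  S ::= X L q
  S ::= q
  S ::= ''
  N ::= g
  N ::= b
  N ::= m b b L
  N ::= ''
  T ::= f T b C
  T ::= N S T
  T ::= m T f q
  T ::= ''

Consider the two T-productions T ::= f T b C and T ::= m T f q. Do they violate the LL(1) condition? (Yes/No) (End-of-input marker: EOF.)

FIRST(f T b C) = { f } and FIRST(m T f q) = { m }.
The FIRST sets are disjoint and neither alternative is nullable — no conflict.

No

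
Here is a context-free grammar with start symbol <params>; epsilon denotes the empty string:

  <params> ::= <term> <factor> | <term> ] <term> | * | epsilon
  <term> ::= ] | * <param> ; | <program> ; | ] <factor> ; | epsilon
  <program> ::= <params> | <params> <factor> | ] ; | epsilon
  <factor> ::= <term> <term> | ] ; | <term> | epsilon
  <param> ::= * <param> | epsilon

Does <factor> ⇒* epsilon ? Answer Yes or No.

Yes

<factor> has an epsilon-production, so <factor> ⇒ epsilon.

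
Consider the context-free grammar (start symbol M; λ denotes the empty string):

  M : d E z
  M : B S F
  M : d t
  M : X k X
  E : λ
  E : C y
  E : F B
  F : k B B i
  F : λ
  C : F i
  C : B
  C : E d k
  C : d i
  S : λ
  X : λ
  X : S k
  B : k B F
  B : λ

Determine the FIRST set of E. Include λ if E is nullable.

E : λ contributes λ.
From E : C y: C nullable, take FIRST(C) ∪ {y} = { d, i, k, y }.
From E : F B: F, B nullable, take FIRST(F) ∪ FIRST(B) = { k }; also λ since the whole RHS is nullable.
Union: FIRST(E) = { d, i, k, y, λ }.

{ d, i, k, y, λ }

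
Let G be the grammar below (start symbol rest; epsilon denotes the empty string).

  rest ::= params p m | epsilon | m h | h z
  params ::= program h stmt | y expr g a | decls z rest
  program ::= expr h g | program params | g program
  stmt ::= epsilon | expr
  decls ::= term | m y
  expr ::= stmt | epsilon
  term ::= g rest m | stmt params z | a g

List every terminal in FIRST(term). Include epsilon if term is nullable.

{ a, g, h, m, y }

term ::= g rest m contributes {g}.
From term ::= stmt params z: stmt nullable, take FIRST(stmt) ∪ FIRST(params) = { a, g, h, m, y }.
term ::= a g contributes {a}.
Union: FIRST(term) = { a, g, h, m, y }.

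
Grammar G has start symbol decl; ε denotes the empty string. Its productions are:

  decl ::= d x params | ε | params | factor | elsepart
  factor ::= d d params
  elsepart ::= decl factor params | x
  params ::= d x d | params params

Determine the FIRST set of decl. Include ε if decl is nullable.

{ d, x, ε }

decl ::= d x params contributes {d}.
decl ::= ε contributes ε.
From decl ::= params: add FIRST(params) = { d }.
From decl ::= factor: add FIRST(factor) = { d }.
From decl ::= elsepart: add FIRST(elsepart) = { d, x }.
Union: FIRST(decl) = { d, x, ε }.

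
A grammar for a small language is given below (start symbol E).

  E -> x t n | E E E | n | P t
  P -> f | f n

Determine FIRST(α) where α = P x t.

{ f }

Add FIRST(P) = { f }; P is not nullable, stop.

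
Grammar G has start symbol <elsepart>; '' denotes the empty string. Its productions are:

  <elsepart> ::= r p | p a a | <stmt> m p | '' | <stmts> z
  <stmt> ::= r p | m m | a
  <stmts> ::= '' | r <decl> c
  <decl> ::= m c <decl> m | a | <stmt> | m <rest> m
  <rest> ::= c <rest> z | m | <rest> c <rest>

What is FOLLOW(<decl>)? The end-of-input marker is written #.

{ c, m }

In <stmts> ::= r <decl> c: add FIRST(c) = { c }.
In <decl> ::= m c <decl> m: add FIRST(m) = { m }.
Union: FOLLOW(<decl>) = { c, m }.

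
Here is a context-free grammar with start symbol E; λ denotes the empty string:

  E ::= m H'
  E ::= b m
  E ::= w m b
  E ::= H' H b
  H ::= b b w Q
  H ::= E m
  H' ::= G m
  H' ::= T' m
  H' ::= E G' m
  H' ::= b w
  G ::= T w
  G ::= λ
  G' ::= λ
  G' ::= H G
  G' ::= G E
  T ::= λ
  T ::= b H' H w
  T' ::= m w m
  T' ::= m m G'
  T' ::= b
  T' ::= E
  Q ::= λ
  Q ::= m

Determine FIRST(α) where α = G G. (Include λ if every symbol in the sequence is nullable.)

{ b, w, λ }

Add FIRST(G)\{λ} = { b, w }; G is nullable, continue.
Add FIRST(G)\{λ} = { b, w }; G is nullable, continue.
Every symbol is nullable, so include λ.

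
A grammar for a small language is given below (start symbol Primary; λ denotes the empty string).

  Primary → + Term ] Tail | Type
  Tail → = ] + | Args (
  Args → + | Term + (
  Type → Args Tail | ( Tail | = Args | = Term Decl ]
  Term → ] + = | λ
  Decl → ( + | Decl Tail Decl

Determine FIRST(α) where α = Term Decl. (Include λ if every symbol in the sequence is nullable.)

Add FIRST(Term)\{λ} = { ] }; Term is nullable, continue.
Add FIRST(Decl) = { ( }; Decl is not nullable, stop.

{ (, ] }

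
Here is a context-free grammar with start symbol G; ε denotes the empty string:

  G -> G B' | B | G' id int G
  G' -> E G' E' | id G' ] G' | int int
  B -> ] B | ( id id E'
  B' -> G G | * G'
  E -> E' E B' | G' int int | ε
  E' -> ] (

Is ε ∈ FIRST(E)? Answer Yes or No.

E has an ε-production, so E ⇒ ε.

Yes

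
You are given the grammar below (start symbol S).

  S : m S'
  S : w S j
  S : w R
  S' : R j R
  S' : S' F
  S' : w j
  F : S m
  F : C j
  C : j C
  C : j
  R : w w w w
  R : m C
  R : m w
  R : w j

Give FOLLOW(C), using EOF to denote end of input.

{ EOF, j, m, w }

In F : C j: add FIRST(j) = { j }.
In C : j C: C is at the end, add FOLLOW(C) = { EOF, j, m, w }.
In R : m C: C is at the end, add FOLLOW(R) = { EOF, j, m, w }.
Union: FOLLOW(C) = { EOF, j, m, w }.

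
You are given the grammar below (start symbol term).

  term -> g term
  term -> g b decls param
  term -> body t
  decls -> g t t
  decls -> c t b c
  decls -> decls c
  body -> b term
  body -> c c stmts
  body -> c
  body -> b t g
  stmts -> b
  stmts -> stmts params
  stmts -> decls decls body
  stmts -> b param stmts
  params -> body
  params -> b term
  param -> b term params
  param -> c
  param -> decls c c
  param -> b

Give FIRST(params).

{ b, c }

From params -> body: add FIRST(body) = { b, c }.
params -> b term contributes {b}.
Union: FIRST(params) = { b, c }.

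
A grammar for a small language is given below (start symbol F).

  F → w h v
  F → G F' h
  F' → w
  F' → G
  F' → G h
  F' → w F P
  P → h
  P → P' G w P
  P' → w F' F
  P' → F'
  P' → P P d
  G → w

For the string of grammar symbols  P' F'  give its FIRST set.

{ h, w }

Add FIRST(P') = { h, w }; P' is not nullable, stop.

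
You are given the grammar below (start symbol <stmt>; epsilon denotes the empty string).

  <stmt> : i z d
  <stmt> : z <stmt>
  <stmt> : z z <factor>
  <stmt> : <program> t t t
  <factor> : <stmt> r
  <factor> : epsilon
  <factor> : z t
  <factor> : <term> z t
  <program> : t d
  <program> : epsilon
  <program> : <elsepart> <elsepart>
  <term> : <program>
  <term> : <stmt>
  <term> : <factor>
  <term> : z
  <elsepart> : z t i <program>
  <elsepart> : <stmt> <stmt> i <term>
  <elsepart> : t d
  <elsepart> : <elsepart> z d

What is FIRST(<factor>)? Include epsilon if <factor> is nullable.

From <factor> : <stmt> r: add FIRST(<stmt>) = { i, t, z }.
<factor> : epsilon contributes epsilon.
<factor> : z t contributes {z}.
From <factor> : <term> z t: <term> nullable, take FIRST(<term>) ∪ {z} = { i, t, z }.
Union: FIRST(<factor>) = { i, t, z, epsilon }.

{ i, t, z, epsilon }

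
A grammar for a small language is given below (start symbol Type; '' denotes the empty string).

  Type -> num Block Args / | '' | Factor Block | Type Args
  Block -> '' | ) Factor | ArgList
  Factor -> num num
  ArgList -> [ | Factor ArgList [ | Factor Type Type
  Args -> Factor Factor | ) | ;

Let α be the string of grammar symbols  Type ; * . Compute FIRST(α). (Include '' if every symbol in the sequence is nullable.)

{ ), ;, num }

Add FIRST(Type)\{''} = { ), ;, num }; Type is nullable, continue.
; is a terminal; add {;} and stop.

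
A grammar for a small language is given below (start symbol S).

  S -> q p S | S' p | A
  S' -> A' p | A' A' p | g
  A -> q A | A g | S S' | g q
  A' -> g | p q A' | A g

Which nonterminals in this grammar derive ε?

No nonterminal has an empty production or an RHS whose symbols are all nullable.

{ } (none)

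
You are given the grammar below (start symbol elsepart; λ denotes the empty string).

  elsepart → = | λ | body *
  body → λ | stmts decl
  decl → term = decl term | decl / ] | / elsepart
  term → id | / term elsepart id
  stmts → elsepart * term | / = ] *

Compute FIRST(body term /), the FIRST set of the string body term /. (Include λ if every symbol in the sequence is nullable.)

Add FIRST(body)\{λ} = { *, /, = }; body is nullable, continue.
Add FIRST(term) = { /, id }; term is not nullable, stop.

{ *, /, =, id }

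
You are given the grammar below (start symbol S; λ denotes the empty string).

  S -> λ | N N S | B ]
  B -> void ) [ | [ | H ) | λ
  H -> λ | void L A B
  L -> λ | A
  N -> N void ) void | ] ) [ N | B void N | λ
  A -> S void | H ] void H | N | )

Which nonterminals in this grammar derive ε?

{ A, B, H, L, N, S }

Directly nullable (have an λ-production): S, B, H, L, N.
A -> N with every symbol nullable, so A is nullable.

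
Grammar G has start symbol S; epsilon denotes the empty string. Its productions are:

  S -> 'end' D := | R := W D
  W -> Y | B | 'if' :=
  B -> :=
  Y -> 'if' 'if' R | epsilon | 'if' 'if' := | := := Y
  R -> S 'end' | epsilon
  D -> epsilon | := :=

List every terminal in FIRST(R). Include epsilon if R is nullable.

{ 'end', :=, epsilon }

From R -> S 'end': add FIRST(S) = { 'end', := }.
R -> epsilon contributes epsilon.
Union: FIRST(R) = { 'end', :=, epsilon }.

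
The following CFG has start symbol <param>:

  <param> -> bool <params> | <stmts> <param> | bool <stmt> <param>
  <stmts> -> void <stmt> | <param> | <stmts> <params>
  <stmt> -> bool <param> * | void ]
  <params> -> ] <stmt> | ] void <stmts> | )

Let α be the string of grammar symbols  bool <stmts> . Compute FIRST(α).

{ bool }

bool is a terminal; add {bool} and stop.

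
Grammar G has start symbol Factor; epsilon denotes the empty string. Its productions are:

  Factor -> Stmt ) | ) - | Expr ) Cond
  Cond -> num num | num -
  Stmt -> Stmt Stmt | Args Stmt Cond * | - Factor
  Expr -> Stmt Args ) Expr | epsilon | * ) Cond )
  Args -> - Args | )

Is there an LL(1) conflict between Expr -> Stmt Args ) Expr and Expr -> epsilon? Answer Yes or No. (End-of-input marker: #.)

Yes

FIRST(Stmt Args ) Expr) = { ), - } and FIRST(epsilon) = { epsilon }.
The second alternative is nullable and FOLLOW(Expr) = { ) } shares ) with FIRST of the first — conflict.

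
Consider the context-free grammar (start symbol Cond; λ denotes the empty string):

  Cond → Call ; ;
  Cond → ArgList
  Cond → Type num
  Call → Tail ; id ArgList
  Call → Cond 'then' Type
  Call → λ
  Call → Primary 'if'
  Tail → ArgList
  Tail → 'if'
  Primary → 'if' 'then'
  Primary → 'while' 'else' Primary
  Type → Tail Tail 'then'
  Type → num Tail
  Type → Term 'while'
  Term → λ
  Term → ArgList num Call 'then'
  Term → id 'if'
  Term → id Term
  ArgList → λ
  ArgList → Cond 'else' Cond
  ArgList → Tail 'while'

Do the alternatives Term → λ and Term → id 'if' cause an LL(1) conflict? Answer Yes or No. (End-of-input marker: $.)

FIRST(λ) = { λ } and FIRST(id 'if') = { id }.
The first is nullable but FOLLOW(Term) = { 'while' } is disjoint from FIRST of the second.

No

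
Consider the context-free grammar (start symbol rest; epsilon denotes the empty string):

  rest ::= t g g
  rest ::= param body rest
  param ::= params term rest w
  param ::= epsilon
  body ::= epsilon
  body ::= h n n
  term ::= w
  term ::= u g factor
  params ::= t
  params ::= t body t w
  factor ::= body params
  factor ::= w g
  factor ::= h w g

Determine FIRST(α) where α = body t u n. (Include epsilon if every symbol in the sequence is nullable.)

{ h, t }

Add FIRST(body)\{epsilon} = { h }; body is nullable, continue.
t is a terminal; add {t} and stop.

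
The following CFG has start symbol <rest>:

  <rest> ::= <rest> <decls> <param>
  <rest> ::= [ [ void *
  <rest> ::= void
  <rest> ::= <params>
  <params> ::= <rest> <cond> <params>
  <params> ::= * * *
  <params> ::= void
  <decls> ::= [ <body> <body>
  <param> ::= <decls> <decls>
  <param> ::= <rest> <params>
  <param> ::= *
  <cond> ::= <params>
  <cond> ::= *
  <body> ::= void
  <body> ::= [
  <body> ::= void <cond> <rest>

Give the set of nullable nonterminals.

{ } (none)

No nonterminal has an empty production or an RHS whose symbols are all nullable.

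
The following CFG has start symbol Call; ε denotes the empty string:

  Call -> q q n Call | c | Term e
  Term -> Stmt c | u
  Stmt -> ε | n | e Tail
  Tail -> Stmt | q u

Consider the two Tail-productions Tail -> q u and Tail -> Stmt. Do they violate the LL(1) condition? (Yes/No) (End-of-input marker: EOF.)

FIRST(q u) = { q } and FIRST(Stmt) = { e, n, ε }.
The second is nullable but FOLLOW(Tail) = { c } is disjoint from FIRST of the first.

No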